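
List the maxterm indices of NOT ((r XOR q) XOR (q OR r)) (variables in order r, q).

ΠM(3) = (NOT r OR NOT q)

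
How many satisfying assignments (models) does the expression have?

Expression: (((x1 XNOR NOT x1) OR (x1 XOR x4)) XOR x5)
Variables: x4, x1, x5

Satisfying assignments: (0,0,1), (0,1,0), (1,0,0), (1,1,1)
Count: 4 out of 8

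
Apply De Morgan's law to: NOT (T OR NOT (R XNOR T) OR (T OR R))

NOT T AND (R XNOR T) AND NOT (T OR R)
De Morgan's: NOT(OR of terms) = AND of negations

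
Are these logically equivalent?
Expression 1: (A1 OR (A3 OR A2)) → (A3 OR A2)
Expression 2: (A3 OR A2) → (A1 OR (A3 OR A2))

No, Converse is not equivalent to original (counterexample: A2=0, A3=0, A1=1)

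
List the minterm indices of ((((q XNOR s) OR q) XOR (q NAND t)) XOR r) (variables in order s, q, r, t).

Σm(2, 3, 5, 6, 8, 9, 13, 14) = (NOT s AND NOT q AND r AND NOT t) OR (NOT s AND NOT q AND r AND t) OR (NOT s AND q AND NOT r AND t) OR (NOT s AND q AND r AND NOT t) OR (s AND NOT q AND NOT r AND NOT t) OR (s AND NOT q AND NOT r AND t) OR (s AND q AND NOT r AND t) OR (s AND q AND r AND NOT t)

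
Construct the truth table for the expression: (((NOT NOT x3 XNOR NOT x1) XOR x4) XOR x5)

x3 | x1 | x4 | x5 | Output
--------------------------
0 | 0 | 0 | 0 | 0
0 | 0 | 0 | 1 | 1
0 | 0 | 1 | 0 | 1
0 | 0 | 1 | 1 | 0
0 | 1 | 0 | 0 | 1
0 | 1 | 0 | 1 | 0
0 | 1 | 1 | 0 | 0
0 | 1 | 1 | 1 | 1
1 | 0 | 0 | 0 | 1
1 | 0 | 0 | 1 | 0
1 | 0 | 1 | 0 | 0
1 | 0 | 1 | 1 | 1
1 | 1 | 0 | 0 | 0
1 | 1 | 0 | 1 | 1
1 | 1 | 1 | 0 | 1
1 | 1 | 1 | 1 | 0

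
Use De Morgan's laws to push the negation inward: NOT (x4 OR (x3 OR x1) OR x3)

NOT x4 AND NOT (x3 OR x1) AND NOT x3
De Morgan's: NOT(OR of terms) = AND of negations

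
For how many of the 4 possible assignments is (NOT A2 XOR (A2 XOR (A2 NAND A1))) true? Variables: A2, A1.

Satisfying assignments: (1,1)
Count: 1 out of 4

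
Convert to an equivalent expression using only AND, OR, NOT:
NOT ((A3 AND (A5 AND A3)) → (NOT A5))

(A3 AND (A5 AND A3)) AND A5
(Negated implication: NOT(A → B) = A AND NOT B)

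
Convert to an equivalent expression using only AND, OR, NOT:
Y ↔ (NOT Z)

(Y AND (NOT Z)) OR (NOT Y AND Z)
(Biconditional = both true or both false)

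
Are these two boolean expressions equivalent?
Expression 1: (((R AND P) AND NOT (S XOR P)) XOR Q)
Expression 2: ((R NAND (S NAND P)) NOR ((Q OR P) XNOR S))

No. Counterexample: with R=0, Q=1, S=0, P=0, Expression 1 = 1 but Expression 2 = 0.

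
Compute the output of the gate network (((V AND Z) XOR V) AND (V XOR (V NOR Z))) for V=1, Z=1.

Substituting: (((1 AND 1) XOR 1) AND (1 XOR (1 NOR 1)))
= 0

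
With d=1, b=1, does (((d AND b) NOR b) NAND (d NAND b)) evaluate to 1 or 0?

Substituting: (((1 AND 1) NOR 1) NAND (1 NAND 1))
= 1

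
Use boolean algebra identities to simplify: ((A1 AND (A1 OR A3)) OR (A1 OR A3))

By absorption (E OR (E AND v) = E):
= (A1 OR A3)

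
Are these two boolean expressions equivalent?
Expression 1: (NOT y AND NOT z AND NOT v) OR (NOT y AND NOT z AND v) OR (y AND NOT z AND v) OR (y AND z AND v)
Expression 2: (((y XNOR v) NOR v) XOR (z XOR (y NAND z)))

Yes, they are equivalent — the two output columns agree on all 8 assignments:
y | z | v | Expression 1 | Expression 2
---------------------------------------
0 | 0 | 0 | 1 | 1
0 | 0 | 1 | 1 | 1
0 | 1 | 0 | 0 | 0
0 | 1 | 1 | 0 | 0
1 | 0 | 0 | 0 | 0
1 | 0 | 1 | 1 | 1
1 | 1 | 0 | 0 | 0
1 | 1 | 1 | 1 | 1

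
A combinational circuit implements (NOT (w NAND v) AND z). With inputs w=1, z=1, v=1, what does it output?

Substituting: (NOT (1 NAND 1) AND 1)
= 1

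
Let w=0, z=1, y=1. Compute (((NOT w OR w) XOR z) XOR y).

Substituting: (((NOT 0 OR 0) XOR 1) XOR 1)
= 1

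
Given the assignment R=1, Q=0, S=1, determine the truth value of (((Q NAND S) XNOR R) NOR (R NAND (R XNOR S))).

Substituting: (((0 NAND 1) XNOR 1) NOR (1 NAND (1 XNOR 1)))
= 0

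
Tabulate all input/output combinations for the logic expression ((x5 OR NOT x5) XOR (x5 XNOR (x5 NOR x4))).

x4 | x5 | Output
----------------
0 | 0 | 1
0 | 1 | 1
1 | 0 | 0
1 | 1 | 1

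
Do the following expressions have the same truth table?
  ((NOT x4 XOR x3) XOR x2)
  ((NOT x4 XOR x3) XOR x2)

Yes, they are equivalent — the two output columns agree on all 8 assignments:
x3 | x4 | x2 | Expression 1 | Expression 2
------------------------------------------
0 | 0 | 0 | 1 | 1
0 | 0 | 1 | 0 | 0
0 | 1 | 0 | 0 | 0
0 | 1 | 1 | 1 | 1
1 | 0 | 0 | 0 | 0
1 | 0 | 1 | 1 | 1
1 | 1 | 0 | 1 | 1
1 | 1 | 1 | 0 | 0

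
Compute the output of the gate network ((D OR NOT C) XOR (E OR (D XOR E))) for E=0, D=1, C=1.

Substituting: ((1 OR NOT 1) XOR (0 OR (1 XOR 0)))
= 0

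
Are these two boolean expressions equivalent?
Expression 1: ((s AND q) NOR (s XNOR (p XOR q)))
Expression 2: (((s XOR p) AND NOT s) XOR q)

No. Counterexample: with q=0, p=0, s=1, Expression 1 = 1 but Expression 2 = 0.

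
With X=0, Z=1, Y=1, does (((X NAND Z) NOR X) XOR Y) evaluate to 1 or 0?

Substituting: (((0 NAND 1) NOR 0) XOR 1)
= 1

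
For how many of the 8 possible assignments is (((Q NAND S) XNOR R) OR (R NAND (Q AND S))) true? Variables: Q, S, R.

Satisfying assignments: (0,0,0), (0,0,1), (0,1,0), (0,1,1), (1,0,0), (1,0,1), (1,1,0)
Count: 7 out of 8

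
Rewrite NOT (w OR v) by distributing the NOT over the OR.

NOT w AND NOT v
De Morgan's: NOT(OR of terms) = AND of negations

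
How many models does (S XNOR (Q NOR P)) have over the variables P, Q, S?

Satisfying assignments: (0,0,1), (0,1,0), (1,0,0), (1,1,0)
Count: 4 out of 8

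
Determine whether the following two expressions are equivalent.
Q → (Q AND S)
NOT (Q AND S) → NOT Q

Yes, Contrapositive is always equivalent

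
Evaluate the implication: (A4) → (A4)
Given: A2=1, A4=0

Antecedent (A4) = 0; consequent (A4) = 0.
0 → 0 = 1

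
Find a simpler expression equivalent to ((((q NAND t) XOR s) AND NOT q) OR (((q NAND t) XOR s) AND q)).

By distribution ((E AND v) OR (E AND NOT v) = E):
= ((q NAND t) XOR s)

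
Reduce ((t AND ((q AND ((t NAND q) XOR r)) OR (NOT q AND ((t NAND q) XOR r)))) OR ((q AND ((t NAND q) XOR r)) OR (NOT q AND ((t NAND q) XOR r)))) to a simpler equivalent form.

By absorption (E OR (E AND v) = E) then distribution ((E AND v) OR (E AND NOT v) = E):
= ((t NAND q) XOR r)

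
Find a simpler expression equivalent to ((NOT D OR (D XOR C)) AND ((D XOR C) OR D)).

By distribution ((E OR v) AND (E OR NOT v) = E):
= (D XOR C)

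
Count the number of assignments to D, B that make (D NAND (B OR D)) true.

Satisfying assignments: (0,0), (0,1)
Count: 2 out of 4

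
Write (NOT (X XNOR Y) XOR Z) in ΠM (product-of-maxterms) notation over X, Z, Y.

ΠM(0, 3, 5, 6) = (X OR Z OR Y) AND (X OR NOT Z OR NOT Y) AND (NOT X OR Z OR NOT Y) AND (NOT X OR NOT Z OR Y)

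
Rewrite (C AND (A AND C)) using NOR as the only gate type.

((C NOR C) NOR (((A NOR A) NOR (C NOR C)) NOR ((A NOR A) NOR (C NOR C))))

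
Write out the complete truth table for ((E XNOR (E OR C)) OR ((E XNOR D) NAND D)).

E | C | D | Output
------------------
0 | 0 | 0 | 1
0 | 0 | 1 | 1
0 | 1 | 0 | 1
0 | 1 | 1 | 1
1 | 0 | 0 | 1
1 | 0 | 1 | 1
1 | 1 | 0 | 1
1 | 1 | 1 | 1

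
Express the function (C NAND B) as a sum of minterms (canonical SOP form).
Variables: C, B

Σm(0, 1, 2) = (NOT C AND NOT B) OR (NOT C AND B) OR (C AND NOT B)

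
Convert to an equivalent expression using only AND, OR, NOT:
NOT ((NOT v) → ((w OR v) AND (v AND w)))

(NOT v) AND NOT ((w OR v) AND (v AND w))
(Negated implication: NOT(A → B) = A AND NOT B)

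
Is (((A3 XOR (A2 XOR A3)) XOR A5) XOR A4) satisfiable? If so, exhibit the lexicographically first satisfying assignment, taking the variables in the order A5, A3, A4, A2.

A5=0, A3=0, A4=0, A2=1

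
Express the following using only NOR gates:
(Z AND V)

((Z NOR Z) NOR (V NOR V))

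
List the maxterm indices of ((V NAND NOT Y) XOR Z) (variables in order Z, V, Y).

ΠM(2, 4, 5, 7) = (Z OR NOT V OR Y) AND (NOT Z OR V OR Y) AND (NOT Z OR V OR NOT Y) AND (NOT Z OR NOT V OR NOT Y)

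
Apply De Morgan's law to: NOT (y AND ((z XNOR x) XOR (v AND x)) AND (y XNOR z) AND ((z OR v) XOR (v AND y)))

NOT y OR NOT ((z XNOR x) XOR (v AND x)) OR NOT (y XNOR z) OR NOT ((z OR v) XOR (v AND y))
De Morgan's: NOT(AND of terms) = OR of negations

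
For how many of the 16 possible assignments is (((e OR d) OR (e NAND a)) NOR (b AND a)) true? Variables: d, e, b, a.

No assignment satisfies the expression.
Count: 0 out of 16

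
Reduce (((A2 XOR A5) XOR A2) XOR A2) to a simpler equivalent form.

By XOR self-cancellation ((E XOR v) XOR v = E):
= (A2 XOR A5)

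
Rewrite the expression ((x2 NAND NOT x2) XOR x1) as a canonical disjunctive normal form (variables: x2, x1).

(NOT x2 AND NOT x1) OR (x2 AND NOT x1)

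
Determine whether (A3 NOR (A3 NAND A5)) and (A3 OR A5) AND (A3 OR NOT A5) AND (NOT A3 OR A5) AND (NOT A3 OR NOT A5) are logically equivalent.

Yes, they are equivalent — the two output columns agree on all 4 assignments:
A3 | A5 | Expression 1 | Expression 2
-------------------------------------
0 | 0 | 0 | 0
0 | 1 | 0 | 0
1 | 0 | 0 | 0
1 | 1 | 0 | 0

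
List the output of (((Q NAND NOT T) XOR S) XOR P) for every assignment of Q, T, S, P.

Q | T | S | P | Output
----------------------
0 | 0 | 0 | 0 | 1
0 | 0 | 0 | 1 | 0
0 | 0 | 1 | 0 | 0
0 | 0 | 1 | 1 | 1
0 | 1 | 0 | 0 | 1
0 | 1 | 0 | 1 | 0
0 | 1 | 1 | 0 | 0
0 | 1 | 1 | 1 | 1
1 | 0 | 0 | 0 | 0
1 | 0 | 0 | 1 | 1
1 | 0 | 1 | 0 | 1
1 | 0 | 1 | 1 | 0
1 | 1 | 0 | 0 | 1
1 | 1 | 0 | 1 | 0
1 | 1 | 1 | 0 | 0
1 | 1 | 1 | 1 | 1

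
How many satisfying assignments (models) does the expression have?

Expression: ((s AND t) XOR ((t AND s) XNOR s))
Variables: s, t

Satisfying assignments: (0,0), (0,1)
Count: 2 out of 4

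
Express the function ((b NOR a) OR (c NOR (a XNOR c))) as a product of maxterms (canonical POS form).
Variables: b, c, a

ΠM(3, 4, 6, 7) = (b OR NOT c OR NOT a) AND (NOT b OR c OR a) AND (NOT b OR NOT c OR a) AND (NOT b OR NOT c OR NOT a)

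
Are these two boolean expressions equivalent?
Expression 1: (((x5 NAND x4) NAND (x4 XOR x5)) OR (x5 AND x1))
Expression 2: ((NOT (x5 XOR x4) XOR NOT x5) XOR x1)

No. Counterexample: with x5=0, x4=0, x1=0, Expression 1 = 1 but Expression 2 = 0.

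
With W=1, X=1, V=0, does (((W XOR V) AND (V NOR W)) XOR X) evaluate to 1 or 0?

Substituting: (((1 XOR 0) AND (0 NOR 1)) XOR 1)
= 1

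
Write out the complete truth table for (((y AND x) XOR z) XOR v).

y | z | v | x | Output
----------------------
0 | 0 | 0 | 0 | 0
0 | 0 | 0 | 1 | 0
0 | 0 | 1 | 0 | 1
0 | 0 | 1 | 1 | 1
0 | 1 | 0 | 0 | 1
0 | 1 | 0 | 1 | 1
0 | 1 | 1 | 0 | 0
0 | 1 | 1 | 1 | 0
1 | 0 | 0 | 0 | 0
1 | 0 | 0 | 1 | 1
1 | 0 | 1 | 0 | 1
1 | 0 | 1 | 1 | 0
1 | 1 | 0 | 0 | 1
1 | 1 | 0 | 1 | 0
1 | 1 | 1 | 0 | 0
1 | 1 | 1 | 1 | 1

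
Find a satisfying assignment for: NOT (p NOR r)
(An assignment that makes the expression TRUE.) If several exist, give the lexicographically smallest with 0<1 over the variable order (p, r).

p=0, r=1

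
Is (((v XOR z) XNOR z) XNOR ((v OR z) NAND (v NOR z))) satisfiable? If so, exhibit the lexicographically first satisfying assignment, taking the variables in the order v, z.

v=0, z=0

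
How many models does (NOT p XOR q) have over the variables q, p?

Satisfying assignments: (0,0), (1,1)
Count: 2 out of 4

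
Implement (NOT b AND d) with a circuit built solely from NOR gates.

(((b NOR b) NOR (b NOR b)) NOR (d NOR d))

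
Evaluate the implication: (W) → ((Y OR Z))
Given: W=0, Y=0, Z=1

Antecedent (W) = 0; consequent ((Y OR Z)) = 1.
0 → 1 = 1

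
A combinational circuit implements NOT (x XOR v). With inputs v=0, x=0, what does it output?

Substituting: NOT (0 XOR 0)
= 1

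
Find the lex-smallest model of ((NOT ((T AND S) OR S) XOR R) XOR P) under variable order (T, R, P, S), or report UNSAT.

T=0, R=0, P=0, S=0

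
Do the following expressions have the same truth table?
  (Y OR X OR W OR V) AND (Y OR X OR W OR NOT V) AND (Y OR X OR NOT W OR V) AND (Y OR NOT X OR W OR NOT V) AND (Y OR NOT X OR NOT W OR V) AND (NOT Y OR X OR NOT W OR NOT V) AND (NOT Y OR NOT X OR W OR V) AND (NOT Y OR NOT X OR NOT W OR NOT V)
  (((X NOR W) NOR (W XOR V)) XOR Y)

Yes, they are equivalent — the two output columns agree on all 16 assignments:
Y | X | W | V | Expression 1 | Expression 2
-------------------------------------------
0 | 0 | 0 | 0 | 0 | 0
0 | 0 | 0 | 1 | 0 | 0
0 | 0 | 1 | 0 | 0 | 0
0 | 0 | 1 | 1 | 1 | 1
0 | 1 | 0 | 0 | 1 | 1
0 | 1 | 0 | 1 | 0 | 0
0 | 1 | 1 | 0 | 0 | 0
0 | 1 | 1 | 1 | 1 | 1
1 | 0 | 0 | 0 | 1 | 1
1 | 0 | 0 | 1 | 1 | 1
1 | 0 | 1 | 0 | 1 | 1
1 | 0 | 1 | 1 | 0 | 0
1 | 1 | 0 | 0 | 0 | 0
1 | 1 | 0 | 1 | 1 | 1
1 | 1 | 1 | 0 | 1 | 1
1 | 1 | 1 | 1 | 0 | 0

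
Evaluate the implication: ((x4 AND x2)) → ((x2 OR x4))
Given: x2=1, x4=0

Antecedent ((x4 AND x2)) = 0; consequent ((x2 OR x4)) = 1.
0 → 1 = 1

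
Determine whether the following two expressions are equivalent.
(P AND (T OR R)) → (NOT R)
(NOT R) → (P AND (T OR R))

No, Converse is not equivalent to original (counterexample: R=0, P=0, T=0)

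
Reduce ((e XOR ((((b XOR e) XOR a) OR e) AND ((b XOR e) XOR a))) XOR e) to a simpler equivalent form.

By XOR self-cancellation ((E XOR v) XOR v = E) then absorption (E AND (E OR v) = E):
= ((b XOR e) XOR a)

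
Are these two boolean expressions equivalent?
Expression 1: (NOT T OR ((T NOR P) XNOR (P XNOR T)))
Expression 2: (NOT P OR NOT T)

Yes, they are equivalent — the two output columns agree on all 4 assignments:
P | T | Expression 1 | Expression 2
-----------------------------------
0 | 0 | 1 | 1
0 | 1 | 1 | 1
1 | 0 | 1 | 1
1 | 1 | 0 | 0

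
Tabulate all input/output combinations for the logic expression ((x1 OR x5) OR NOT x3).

x5 | x1 | x3 | Output
---------------------
0 | 0 | 0 | 1
0 | 0 | 1 | 0
0 | 1 | 0 | 1
0 | 1 | 1 | 1
1 | 0 | 0 | 1
1 | 0 | 1 | 1
1 | 1 | 0 | 1
1 | 1 | 1 | 1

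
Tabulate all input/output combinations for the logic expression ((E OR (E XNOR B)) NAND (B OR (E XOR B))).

B | E | Output
--------------
0 | 0 | 1
0 | 1 | 0
1 | 0 | 1
1 | 1 | 0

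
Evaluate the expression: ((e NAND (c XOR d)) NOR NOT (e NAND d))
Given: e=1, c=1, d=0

Substituting: ((1 NAND (1 XOR 0)) NOR NOT (1 NAND 0))
= 1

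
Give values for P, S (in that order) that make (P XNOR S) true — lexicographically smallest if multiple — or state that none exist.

P=0, S=0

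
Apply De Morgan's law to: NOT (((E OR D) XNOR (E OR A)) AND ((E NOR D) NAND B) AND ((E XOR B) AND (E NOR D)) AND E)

NOT ((E OR D) XNOR (E OR A)) OR NOT ((E NOR D) NAND B) OR NOT ((E XOR B) AND (E NOR D)) OR NOT E
De Morgan's: NOT(AND of terms) = OR of negations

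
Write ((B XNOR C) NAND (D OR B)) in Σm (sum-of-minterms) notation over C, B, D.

Σm(0, 2, 3, 4, 5) = (NOT C AND NOT B AND NOT D) OR (NOT C AND B AND NOT D) OR (NOT C AND B AND D) OR (C AND NOT B AND NOT D) OR (C AND NOT B AND D)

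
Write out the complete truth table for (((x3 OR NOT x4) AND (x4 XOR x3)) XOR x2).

x4 | x2 | x3 | Output
---------------------
0 | 0 | 0 | 0
0 | 0 | 1 | 1
0 | 1 | 0 | 1
0 | 1 | 1 | 0
1 | 0 | 0 | 0
1 | 0 | 1 | 0
1 | 1 | 0 | 1
1 | 1 | 1 | 1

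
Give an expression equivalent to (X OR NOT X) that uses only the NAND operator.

((X NAND X) NAND ((X NAND X) NAND (X NAND X)))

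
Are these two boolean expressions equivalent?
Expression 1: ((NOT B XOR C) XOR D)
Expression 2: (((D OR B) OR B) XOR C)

No. Counterexample: with B=0, C=0, D=0, Expression 1 = 1 but Expression 2 = 0.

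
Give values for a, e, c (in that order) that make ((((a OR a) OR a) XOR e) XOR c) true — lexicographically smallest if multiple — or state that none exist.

a=0, e=0, c=1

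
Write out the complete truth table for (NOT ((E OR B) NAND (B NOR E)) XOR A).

A | B | E | Output
------------------
0 | 0 | 0 | 0
0 | 0 | 1 | 0
0 | 1 | 0 | 0
0 | 1 | 1 | 0
1 | 0 | 0 | 1
1 | 0 | 1 | 1
1 | 1 | 0 | 1
1 | 1 | 1 | 1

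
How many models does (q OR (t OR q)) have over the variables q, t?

Satisfying assignments: (0,1), (1,0), (1,1)
Count: 3 out of 4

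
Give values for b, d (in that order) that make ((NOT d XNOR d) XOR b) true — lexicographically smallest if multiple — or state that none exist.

b=1, d=0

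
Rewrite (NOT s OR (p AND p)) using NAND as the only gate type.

(((s NAND s) NAND (s NAND s)) NAND (((p NAND p) NAND (p NAND p)) NAND ((p NAND p) NAND (p NAND p))))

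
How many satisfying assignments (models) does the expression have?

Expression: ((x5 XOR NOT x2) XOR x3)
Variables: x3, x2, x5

Satisfying assignments: (0,0,0), (0,1,1), (1,0,1), (1,1,0)
Count: 4 out of 8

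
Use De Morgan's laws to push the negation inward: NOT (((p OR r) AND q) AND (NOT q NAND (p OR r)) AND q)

NOT ((p OR r) AND q) OR NOT (NOT q NAND (p OR r)) OR NOT q
De Morgan's: NOT(AND of terms) = OR of negations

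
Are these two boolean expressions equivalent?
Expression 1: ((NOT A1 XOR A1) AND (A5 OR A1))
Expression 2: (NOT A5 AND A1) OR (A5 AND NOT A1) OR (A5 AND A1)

Yes, they are equivalent — the two output columns agree on all 4 assignments:
A5 | A1 | Expression 1 | Expression 2
-------------------------------------
0 | 0 | 0 | 0
0 | 1 | 1 | 1
1 | 0 | 1 | 1
1 | 1 | 1 | 1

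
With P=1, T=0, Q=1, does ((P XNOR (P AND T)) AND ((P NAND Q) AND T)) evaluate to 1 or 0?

Substituting: ((1 XNOR (1 AND 0)) AND ((1 NAND 1) AND 0))
= 0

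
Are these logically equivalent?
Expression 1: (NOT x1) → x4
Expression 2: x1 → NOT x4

No, Inverse is not equivalent to original (counterexample: x1=0, x4=0)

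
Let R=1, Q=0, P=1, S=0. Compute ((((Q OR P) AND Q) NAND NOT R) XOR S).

Substituting: ((((0 OR 1) AND 0) NAND NOT 1) XOR 0)
= 1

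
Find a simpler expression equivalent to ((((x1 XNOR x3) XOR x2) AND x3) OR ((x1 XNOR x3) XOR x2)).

By absorption (E OR (E AND v) = E):
= ((x1 XNOR x3) XOR x2)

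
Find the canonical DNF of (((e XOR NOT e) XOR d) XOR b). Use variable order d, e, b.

(NOT d AND NOT e AND NOT b) OR (NOT d AND e AND NOT b) OR (d AND NOT e AND b) OR (d AND e AND b)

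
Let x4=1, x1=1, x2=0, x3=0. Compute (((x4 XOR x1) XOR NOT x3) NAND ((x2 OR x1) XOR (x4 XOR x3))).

Substituting: (((1 XOR 1) XOR NOT 0) NAND ((0 OR 1) XOR (1 XOR 0)))
= 1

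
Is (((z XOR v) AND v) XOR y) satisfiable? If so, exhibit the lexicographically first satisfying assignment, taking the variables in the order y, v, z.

y=0, v=1, z=0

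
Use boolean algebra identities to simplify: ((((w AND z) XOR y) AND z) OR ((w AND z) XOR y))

By absorption (E OR (E AND v) = E):
= ((w AND z) XOR y)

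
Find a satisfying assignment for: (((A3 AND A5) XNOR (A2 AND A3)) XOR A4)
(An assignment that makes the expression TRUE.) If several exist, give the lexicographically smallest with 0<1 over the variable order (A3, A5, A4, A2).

A3=0, A5=0, A4=0, A2=0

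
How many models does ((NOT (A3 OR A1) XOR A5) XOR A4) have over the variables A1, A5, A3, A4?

Satisfying assignments: (0,0,0,0), (0,0,1,1), (0,1,0,1), (0,1,1,0), (1,0,0,1), (1,0,1,1), (1,1,0,0), (1,1,1,0)
Count: 8 out of 16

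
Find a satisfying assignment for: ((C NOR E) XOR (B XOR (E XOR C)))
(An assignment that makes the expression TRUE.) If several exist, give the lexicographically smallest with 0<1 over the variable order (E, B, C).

E=0, B=0, C=0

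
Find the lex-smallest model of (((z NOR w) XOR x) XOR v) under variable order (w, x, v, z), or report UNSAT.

w=0, x=0, v=0, z=0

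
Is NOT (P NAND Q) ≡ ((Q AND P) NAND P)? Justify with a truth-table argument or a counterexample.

No. Counterexample: with Q=0, P=0, Expression 1 = 0 but Expression 2 = 1.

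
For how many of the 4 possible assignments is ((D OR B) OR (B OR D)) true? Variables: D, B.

Satisfying assignments: (0,1), (1,0), (1,1)
Count: 3 out of 4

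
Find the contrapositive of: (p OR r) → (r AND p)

Contrapositive: NOT (r AND p) → NOT (p OR r)
Note: A statement and its contrapositive are logically equivalent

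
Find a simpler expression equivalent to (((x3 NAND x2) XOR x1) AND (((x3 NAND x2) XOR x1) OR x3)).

By absorption (E AND (E OR v) = E):
= ((x3 NAND x2) XOR x1)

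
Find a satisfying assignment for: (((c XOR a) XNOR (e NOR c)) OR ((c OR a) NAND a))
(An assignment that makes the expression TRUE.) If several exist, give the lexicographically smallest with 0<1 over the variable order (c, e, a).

c=0, e=0, a=0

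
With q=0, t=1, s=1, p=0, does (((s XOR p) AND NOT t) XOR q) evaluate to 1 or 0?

Substituting: (((1 XOR 0) AND NOT 1) XOR 0)
= 0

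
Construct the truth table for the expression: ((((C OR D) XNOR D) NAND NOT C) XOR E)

E | C | D | Output
------------------
0 | 0 | 0 | 0
0 | 0 | 1 | 0
0 | 1 | 0 | 1
0 | 1 | 1 | 1
1 | 0 | 0 | 1
1 | 0 | 1 | 1
1 | 1 | 0 | 0
1 | 1 | 1 | 0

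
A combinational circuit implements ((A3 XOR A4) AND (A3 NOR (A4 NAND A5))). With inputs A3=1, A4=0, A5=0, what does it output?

Substituting: ((1 XOR 0) AND (1 NOR (0 NAND 0)))
= 0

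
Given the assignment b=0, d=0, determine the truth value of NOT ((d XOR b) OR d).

Substituting: NOT ((0 XOR 0) OR 0)
= 1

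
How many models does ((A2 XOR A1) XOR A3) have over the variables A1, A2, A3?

Satisfying assignments: (0,0,1), (0,1,0), (1,0,0), (1,1,1)
Count: 4 out of 8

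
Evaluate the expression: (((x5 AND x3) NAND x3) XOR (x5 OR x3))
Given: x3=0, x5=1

Substituting: (((1 AND 0) NAND 0) XOR (1 OR 0))
= 0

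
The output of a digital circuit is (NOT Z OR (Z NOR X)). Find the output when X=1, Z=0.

Substituting: (NOT 0 OR (0 NOR 1))
= 1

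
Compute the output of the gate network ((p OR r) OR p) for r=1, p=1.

Substituting: ((1 OR 1) OR 1)
= 1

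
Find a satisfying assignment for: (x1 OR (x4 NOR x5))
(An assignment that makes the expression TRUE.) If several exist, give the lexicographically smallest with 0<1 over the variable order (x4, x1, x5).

x4=0, x1=0, x5=0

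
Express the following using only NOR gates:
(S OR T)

((S NOR T) NOR (S NOR T))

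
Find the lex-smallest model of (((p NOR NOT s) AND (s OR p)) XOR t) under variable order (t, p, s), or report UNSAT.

t=0, p=0, s=1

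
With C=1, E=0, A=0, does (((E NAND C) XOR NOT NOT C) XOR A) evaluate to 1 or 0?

Substituting: (((0 NAND 1) XOR NOT NOT 1) XOR 0)
= 0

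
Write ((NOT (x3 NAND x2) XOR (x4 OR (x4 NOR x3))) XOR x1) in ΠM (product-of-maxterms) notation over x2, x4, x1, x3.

ΠM(1, 2, 6, 7, 10, 11, 13, 14) = (x2 OR x4 OR x1 OR NOT x3) AND (x2 OR x4 OR NOT x1 OR x3) AND (x2 OR NOT x4 OR NOT x1 OR x3) AND (x2 OR NOT x4 OR NOT x1 OR NOT x3) AND (NOT x2 OR x4 OR NOT x1 OR x3) AND (NOT x2 OR x4 OR NOT x1 OR NOT x3) AND (NOT x2 OR NOT x4 OR x1 OR NOT x3) AND (NOT x2 OR NOT x4 OR NOT x1 OR x3)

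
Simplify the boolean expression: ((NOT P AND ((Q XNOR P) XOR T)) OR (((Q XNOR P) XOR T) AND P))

By distribution ((E AND v) OR (E AND NOT v) = E):
= ((Q XNOR P) XOR T)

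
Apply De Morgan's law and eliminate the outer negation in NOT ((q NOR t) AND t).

NOT (q NOR t) OR NOT t
De Morgan's: NOT(AND of terms) = OR of negations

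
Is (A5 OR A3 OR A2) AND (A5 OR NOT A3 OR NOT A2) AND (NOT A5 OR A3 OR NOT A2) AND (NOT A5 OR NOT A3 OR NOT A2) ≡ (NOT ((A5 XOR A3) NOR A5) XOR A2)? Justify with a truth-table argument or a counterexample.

Yes, they are equivalent — the two output columns agree on all 8 assignments:
A5 | A3 | A2 | Expression 1 | Expression 2
------------------------------------------
0 | 0 | 0 | 0 | 0
0 | 0 | 1 | 1 | 1
0 | 1 | 0 | 1 | 1
0 | 1 | 1 | 0 | 0
1 | 0 | 0 | 1 | 1
1 | 0 | 1 | 0 | 0
1 | 1 | 0 | 1 | 1
1 | 1 | 1 | 0 | 0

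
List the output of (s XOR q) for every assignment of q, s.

q | s | Output
--------------
0 | 0 | 0
0 | 1 | 1
1 | 0 | 1
1 | 1 | 0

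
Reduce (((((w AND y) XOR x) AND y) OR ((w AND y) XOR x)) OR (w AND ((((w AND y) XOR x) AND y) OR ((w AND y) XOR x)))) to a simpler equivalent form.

By absorption (E OR (E AND v) = E) then absorption (E OR (E AND v) = E):
= ((w AND y) XOR x)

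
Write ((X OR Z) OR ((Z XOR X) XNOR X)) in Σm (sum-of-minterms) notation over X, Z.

Σm(0, 1, 2, 3) = (NOT X AND NOT Z) OR (NOT X AND Z) OR (X AND NOT Z) OR (X AND Z)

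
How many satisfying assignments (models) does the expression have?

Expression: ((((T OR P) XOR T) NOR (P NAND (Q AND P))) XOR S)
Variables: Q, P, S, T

Satisfying assignments: (0,0,1,0), (0,0,1,1), (0,1,1,0), (0,1,1,1), (1,0,1,0), (1,0,1,1), (1,1,0,1), (1,1,1,0)
Count: 8 out of 16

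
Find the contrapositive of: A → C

Contrapositive: NOT C → NOT A
Note: A statement and its contrapositive are logically equivalent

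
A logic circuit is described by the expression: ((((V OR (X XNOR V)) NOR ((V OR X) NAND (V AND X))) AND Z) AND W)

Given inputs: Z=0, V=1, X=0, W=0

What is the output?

Substituting: ((((1 OR (0 XNOR 1)) NOR ((1 OR 0) NAND (1 AND 0))) AND 0) AND 0)
= 0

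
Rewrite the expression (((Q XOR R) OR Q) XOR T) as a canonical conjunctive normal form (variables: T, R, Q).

(T OR R OR Q) AND (NOT T OR R OR NOT Q) AND (NOT T OR NOT R OR Q) AND (NOT T OR NOT R OR NOT Q)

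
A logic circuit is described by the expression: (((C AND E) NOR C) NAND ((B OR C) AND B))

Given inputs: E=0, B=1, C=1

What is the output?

Substituting: (((1 AND 0) NOR 1) NAND ((1 OR 1) AND 1))
= 1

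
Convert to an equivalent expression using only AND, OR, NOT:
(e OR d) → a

NOT (e OR d) OR a
(Implication elimination: A → B = NOT A OR B)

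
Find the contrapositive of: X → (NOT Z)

Contrapositive: Z → NOT X
Note: A statement and its contrapositive are logically equivalent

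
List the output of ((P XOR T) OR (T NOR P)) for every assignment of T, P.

T | P | Output
--------------
0 | 0 | 1
0 | 1 | 1
1 | 0 | 1
1 | 1 | 0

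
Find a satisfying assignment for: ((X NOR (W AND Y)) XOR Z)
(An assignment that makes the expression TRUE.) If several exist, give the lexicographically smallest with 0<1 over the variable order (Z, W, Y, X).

Z=0, W=0, Y=0, X=0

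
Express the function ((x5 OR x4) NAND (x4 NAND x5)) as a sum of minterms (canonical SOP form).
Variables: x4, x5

Σm(0, 3) = (NOT x4 AND NOT x5) OR (x4 AND x5)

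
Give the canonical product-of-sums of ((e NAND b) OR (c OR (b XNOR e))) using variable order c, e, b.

ΠM() = TRUE (no maxterms)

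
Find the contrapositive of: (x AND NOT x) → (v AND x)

Contrapositive: NOT (v AND x) → NOT (x AND NOT x)
Note: A statement and its contrapositive are logically equivalent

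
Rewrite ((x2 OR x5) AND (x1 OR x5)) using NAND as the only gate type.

((((x2 NAND x2) NAND (x5 NAND x5)) NAND ((x1 NAND x1) NAND (x5 NAND x5))) NAND (((x2 NAND x2) NAND (x5 NAND x5)) NAND ((x1 NAND x1) NAND (x5 NAND x5))))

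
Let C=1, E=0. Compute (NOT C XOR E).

Substituting: (NOT 1 XOR 0)
= 0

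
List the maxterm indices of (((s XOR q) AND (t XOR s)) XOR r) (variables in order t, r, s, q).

ΠM(0, 1, 3, 6, 8, 10, 11, 13) = (t OR r OR s OR q) AND (t OR r OR s OR NOT q) AND (t OR r OR NOT s OR NOT q) AND (t OR NOT r OR NOT s OR q) AND (NOT t OR r OR s OR q) AND (NOT t OR r OR NOT s OR q) AND (NOT t OR r OR NOT s OR NOT q) AND (NOT t OR NOT r OR s OR NOT q)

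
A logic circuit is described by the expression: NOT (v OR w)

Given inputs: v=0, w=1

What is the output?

Substituting: NOT (0 OR 1)
= 0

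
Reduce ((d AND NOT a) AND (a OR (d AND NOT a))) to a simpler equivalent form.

By absorption (E AND (E OR v) = E):
= (d AND NOT a)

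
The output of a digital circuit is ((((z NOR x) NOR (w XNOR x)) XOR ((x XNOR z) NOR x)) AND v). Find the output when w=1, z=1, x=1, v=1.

Substituting: ((((1 NOR 1) NOR (1 XNOR 1)) XOR ((1 XNOR 1) NOR 1)) AND 1)
= 0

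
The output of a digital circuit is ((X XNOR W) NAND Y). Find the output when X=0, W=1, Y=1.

Substituting: ((0 XNOR 1) NAND 1)
= 1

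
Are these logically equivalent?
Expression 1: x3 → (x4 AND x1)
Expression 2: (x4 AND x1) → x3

No, Converse is not equivalent to original (counterexample: x1=0, x4=0, x3=1)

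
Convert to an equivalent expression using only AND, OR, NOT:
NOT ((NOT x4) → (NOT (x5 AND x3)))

(NOT x4) AND (x5 AND x3)
(Negated implication: NOT(A → B) = A AND NOT B)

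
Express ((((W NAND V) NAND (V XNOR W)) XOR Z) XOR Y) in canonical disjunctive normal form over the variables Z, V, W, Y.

(NOT Z AND NOT V AND NOT W AND Y) OR (NOT Z AND NOT V AND W AND NOT Y) OR (NOT Z AND V AND NOT W AND NOT Y) OR (NOT Z AND V AND W AND NOT Y) OR (Z AND NOT V AND NOT W AND NOT Y) OR (Z AND NOT V AND W AND Y) OR (Z AND V AND NOT W AND Y) OR (Z AND V AND W AND Y)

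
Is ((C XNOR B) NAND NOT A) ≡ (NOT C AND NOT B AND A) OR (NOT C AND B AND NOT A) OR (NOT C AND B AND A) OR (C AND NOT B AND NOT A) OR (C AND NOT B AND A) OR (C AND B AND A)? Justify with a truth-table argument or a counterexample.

Yes, they are equivalent — the two output columns agree on all 8 assignments:
C | B | A | Expression 1 | Expression 2
---------------------------------------
0 | 0 | 0 | 0 | 0
0 | 0 | 1 | 1 | 1
0 | 1 | 0 | 1 | 1
0 | 1 | 1 | 1 | 1
1 | 0 | 0 | 1 | 1
1 | 0 | 1 | 1 | 1
1 | 1 | 0 | 0 | 0
1 | 1 | 1 | 1 | 1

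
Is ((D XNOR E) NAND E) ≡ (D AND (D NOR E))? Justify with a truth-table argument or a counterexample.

No. Counterexample: with E=0, D=0, Expression 1 = 1 but Expression 2 = 0.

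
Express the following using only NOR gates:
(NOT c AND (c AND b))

(((c NOR c) NOR (c NOR c)) NOR (((c NOR c) NOR (b NOR b)) NOR ((c NOR c) NOR (b NOR b))))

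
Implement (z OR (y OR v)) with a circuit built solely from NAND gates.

((z NAND z) NAND (((y NAND y) NAND (v NAND v)) NAND ((y NAND y) NAND (v NAND v))))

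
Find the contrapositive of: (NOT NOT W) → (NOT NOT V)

Contrapositive: NOT V → NOT W
Note: A statement and its contrapositive are logically equivalent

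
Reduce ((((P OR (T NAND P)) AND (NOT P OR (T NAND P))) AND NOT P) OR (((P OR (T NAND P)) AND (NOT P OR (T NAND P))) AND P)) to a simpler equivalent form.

By distribution ((E AND v) OR (E AND NOT v) = E) then distribution ((E OR v) AND (E OR NOT v) = E):
= (T NAND P)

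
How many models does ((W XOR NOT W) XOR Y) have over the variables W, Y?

Satisfying assignments: (0,0), (1,0)
Count: 2 out of 4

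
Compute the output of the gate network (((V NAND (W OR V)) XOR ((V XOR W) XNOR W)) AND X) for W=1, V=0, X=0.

Substituting: (((0 NAND (1 OR 0)) XOR ((0 XOR 1) XNOR 1)) AND 0)
= 0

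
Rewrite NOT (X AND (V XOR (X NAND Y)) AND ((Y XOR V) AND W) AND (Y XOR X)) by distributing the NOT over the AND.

NOT X OR NOT (V XOR (X NAND Y)) OR NOT ((Y XOR V) AND W) OR NOT (Y XOR X)
De Morgan's: NOT(AND of terms) = OR of negations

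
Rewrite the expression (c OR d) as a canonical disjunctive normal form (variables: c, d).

(NOT c AND d) OR (c AND NOT d) OR (c AND d)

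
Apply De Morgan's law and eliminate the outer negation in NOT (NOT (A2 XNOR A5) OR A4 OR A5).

(A2 XNOR A5) AND NOT A4 AND NOT A5
De Morgan's: NOT(OR of terms) = AND of negations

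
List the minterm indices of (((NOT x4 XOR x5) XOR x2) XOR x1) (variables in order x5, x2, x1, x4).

Σm(0, 3, 5, 6, 9, 10, 12, 15) = (NOT x5 AND NOT x2 AND NOT x1 AND NOT x4) OR (NOT x5 AND NOT x2 AND x1 AND x4) OR (NOT x5 AND x2 AND NOT x1 AND x4) OR (NOT x5 AND x2 AND x1 AND NOT x4) OR (x5 AND NOT x2 AND NOT x1 AND x4) OR (x5 AND NOT x2 AND x1 AND NOT x4) OR (x5 AND x2 AND NOT x1 AND NOT x4) OR (x5 AND x2 AND x1 AND x4)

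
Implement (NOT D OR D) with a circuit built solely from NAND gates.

(((D NAND D) NAND (D NAND D)) NAND (D NAND D))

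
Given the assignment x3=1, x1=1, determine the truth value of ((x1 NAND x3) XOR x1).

Substituting: ((1 NAND 1) XOR 1)
= 1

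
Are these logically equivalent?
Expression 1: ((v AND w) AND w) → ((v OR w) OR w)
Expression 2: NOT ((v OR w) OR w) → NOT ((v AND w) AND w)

Yes, Contrapositive is always equivalent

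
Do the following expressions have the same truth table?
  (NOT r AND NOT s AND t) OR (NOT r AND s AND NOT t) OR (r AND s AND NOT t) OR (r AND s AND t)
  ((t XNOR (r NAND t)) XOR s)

Yes, they are equivalent — the two output columns agree on all 8 assignments:
r | s | t | Expression 1 | Expression 2
---------------------------------------
0 | 0 | 0 | 0 | 0
0 | 0 | 1 | 1 | 1
0 | 1 | 0 | 1 | 1
0 | 1 | 1 | 0 | 0
1 | 0 | 0 | 0 | 0
1 | 0 | 1 | 0 | 0
1 | 1 | 0 | 1 | 1
1 | 1 | 1 | 1 | 1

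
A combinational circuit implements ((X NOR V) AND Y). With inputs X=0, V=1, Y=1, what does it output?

Substituting: ((0 NOR 1) AND 1)
= 0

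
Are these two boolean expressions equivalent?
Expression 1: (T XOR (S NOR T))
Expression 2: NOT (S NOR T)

No. Counterexample: with S=0, T=0, Expression 1 = 1 but Expression 2 = 0.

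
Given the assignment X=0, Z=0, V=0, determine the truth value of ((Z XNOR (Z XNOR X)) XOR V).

Substituting: ((0 XNOR (0 XNOR 0)) XOR 0)
= 0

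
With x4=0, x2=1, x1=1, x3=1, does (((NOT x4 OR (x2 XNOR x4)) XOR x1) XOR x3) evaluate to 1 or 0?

Substituting: (((NOT 0 OR (1 XNOR 0)) XOR 1) XOR 1)
= 1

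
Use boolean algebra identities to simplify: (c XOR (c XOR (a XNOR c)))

By XOR self-cancellation ((E XOR v) XOR v = E):
= (a XNOR c)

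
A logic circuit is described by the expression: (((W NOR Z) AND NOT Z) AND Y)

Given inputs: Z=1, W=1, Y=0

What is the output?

Substituting: (((1 NOR 1) AND NOT 1) AND 0)
= 0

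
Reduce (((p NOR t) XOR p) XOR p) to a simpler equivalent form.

By XOR self-cancellation ((E XOR v) XOR v = E):
= (p NOR t)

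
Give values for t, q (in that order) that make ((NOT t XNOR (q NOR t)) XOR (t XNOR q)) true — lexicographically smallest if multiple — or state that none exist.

t=1, q=0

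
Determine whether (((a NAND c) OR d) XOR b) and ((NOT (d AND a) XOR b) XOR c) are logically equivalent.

No. Counterexample: with a=0, b=0, d=0, c=1, Expression 1 = 1 but Expression 2 = 0.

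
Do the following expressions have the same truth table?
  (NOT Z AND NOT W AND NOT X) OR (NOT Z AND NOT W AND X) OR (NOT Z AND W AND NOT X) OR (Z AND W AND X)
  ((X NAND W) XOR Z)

Yes, they are equivalent — the two output columns agree on all 8 assignments:
Z | W | X | Expression 1 | Expression 2
---------------------------------------
0 | 0 | 0 | 1 | 1
0 | 0 | 1 | 1 | 1
0 | 1 | 0 | 1 | 1
0 | 1 | 1 | 0 | 0
1 | 0 | 0 | 0 | 0
1 | 0 | 1 | 0 | 0
1 | 1 | 0 | 0 | 0
1 | 1 | 1 | 1 | 1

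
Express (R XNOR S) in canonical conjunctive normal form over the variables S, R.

(S OR NOT R) AND (NOT S OR R)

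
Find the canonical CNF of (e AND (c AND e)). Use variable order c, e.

(c OR e) AND (c OR NOT e) AND (NOT c OR e)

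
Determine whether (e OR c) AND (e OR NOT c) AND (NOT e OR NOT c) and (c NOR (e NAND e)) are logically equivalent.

Yes, they are equivalent — the two output columns agree on all 4 assignments:
e | c | Expression 1 | Expression 2
-----------------------------------
0 | 0 | 0 | 0
0 | 1 | 0 | 0
1 | 0 | 1 | 1
1 | 1 | 0 | 0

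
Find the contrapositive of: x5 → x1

Contrapositive: NOT x1 → NOT x5
Note: A statement and its contrapositive are logically equivalent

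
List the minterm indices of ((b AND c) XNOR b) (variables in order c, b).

Σm(0, 2, 3) = (NOT c AND NOT b) OR (c AND NOT b) OR (c AND b)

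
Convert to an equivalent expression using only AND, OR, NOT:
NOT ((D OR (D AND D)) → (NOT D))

(D OR (D AND D)) AND D
(Negated implication: NOT(A → B) = A AND NOT B)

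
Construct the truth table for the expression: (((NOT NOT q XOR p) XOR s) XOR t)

p | s | t | q | Output
----------------------
0 | 0 | 0 | 0 | 0
0 | 0 | 0 | 1 | 1
0 | 0 | 1 | 0 | 1
0 | 0 | 1 | 1 | 0
0 | 1 | 0 | 0 | 1
0 | 1 | 0 | 1 | 0
0 | 1 | 1 | 0 | 0
0 | 1 | 1 | 1 | 1
1 | 0 | 0 | 0 | 1
1 | 0 | 0 | 1 | 0
1 | 0 | 1 | 0 | 0
1 | 0 | 1 | 1 | 1
1 | 1 | 0 | 0 | 0
1 | 1 | 0 | 1 | 1
1 | 1 | 1 | 0 | 1
1 | 1 | 1 | 1 | 0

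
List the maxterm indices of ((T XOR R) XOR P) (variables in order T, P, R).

ΠM(0, 3, 5, 6) = (T OR P OR R) AND (T OR NOT P OR NOT R) AND (NOT T OR P OR NOT R) AND (NOT T OR NOT P OR R)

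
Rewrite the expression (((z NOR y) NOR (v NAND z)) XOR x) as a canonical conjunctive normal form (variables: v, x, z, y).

(v OR x OR z OR y) AND (v OR x OR z OR NOT y) AND (v OR x OR NOT z OR y) AND (v OR x OR NOT z OR NOT y) AND (NOT v OR x OR z OR y) AND (NOT v OR x OR z OR NOT y) AND (NOT v OR NOT x OR NOT z OR y) AND (NOT v OR NOT x OR NOT z OR NOT y)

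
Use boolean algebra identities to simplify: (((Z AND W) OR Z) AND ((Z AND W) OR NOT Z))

By distribution ((E OR v) AND (E OR NOT v) = E):
= (Z AND W)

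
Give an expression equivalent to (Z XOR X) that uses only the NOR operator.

((((Z NOR X) NOR (Z NOR X)) NOR ((Z NOR X) NOR (Z NOR X))) NOR ((((Z NOR Z) NOR (X NOR X)) NOR ((Z NOR Z) NOR (X NOR X))) NOR (((Z NOR Z) NOR (X NOR X)) NOR ((Z NOR Z) NOR (X NOR X)))))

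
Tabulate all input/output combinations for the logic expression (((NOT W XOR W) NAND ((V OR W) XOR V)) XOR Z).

V | Z | W | Output
------------------
0 | 0 | 0 | 1
0 | 0 | 1 | 0
0 | 1 | 0 | 0
0 | 1 | 1 | 1
1 | 0 | 0 | 1
1 | 0 | 1 | 1
1 | 1 | 0 | 0
1 | 1 | 1 | 0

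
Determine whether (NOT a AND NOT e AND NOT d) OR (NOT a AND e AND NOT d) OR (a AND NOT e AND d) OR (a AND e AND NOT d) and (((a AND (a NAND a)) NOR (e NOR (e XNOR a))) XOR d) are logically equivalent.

Yes, they are equivalent — the two output columns agree on all 8 assignments:
a | e | d | Expression 1 | Expression 2
---------------------------------------
0 | 0 | 0 | 1 | 1
0 | 0 | 1 | 0 | 0
0 | 1 | 0 | 1 | 1
0 | 1 | 1 | 0 | 0
1 | 0 | 0 | 0 | 0
1 | 0 | 1 | 1 | 1
1 | 1 | 0 | 1 | 1
1 | 1 | 1 | 0 | 0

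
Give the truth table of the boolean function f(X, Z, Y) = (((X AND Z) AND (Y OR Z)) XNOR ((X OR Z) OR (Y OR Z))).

X | Z | Y | Output
------------------
0 | 0 | 0 | 1
0 | 0 | 1 | 0
0 | 1 | 0 | 0
0 | 1 | 1 | 0
1 | 0 | 0 | 0
1 | 0 | 1 | 0
1 | 1 | 0 | 1
1 | 1 | 1 | 1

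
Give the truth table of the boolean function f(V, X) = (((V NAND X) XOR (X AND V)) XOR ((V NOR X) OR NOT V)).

V | X | Output
--------------
0 | 0 | 0
0 | 1 | 0
1 | 0 | 1
1 | 1 | 1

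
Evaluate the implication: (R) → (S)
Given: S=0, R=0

Antecedent (R) = 0; consequent (S) = 0.
0 → 0 = 1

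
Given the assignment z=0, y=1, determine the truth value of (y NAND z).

Substituting: (1 NAND 0)
= 1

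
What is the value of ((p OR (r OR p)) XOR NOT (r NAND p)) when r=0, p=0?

Substituting: ((0 OR (0 OR 0)) XOR NOT (0 NAND 0))
= 0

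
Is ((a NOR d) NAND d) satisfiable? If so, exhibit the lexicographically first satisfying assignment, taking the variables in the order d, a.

d=0, a=0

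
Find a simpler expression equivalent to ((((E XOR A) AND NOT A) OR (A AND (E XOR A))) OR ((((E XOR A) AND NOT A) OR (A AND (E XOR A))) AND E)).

By absorption (E OR (E AND v) = E) then distribution ((E AND v) OR (E AND NOT v) = E):
= (E XOR A)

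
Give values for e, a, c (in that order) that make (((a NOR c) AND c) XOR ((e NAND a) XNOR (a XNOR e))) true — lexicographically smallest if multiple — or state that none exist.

e=0, a=0, c=0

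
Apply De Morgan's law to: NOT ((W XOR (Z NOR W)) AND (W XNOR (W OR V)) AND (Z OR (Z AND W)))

NOT (W XOR (Z NOR W)) OR NOT (W XNOR (W OR V)) OR NOT (Z OR (Z AND W))
De Morgan's: NOT(AND of terms) = OR of negations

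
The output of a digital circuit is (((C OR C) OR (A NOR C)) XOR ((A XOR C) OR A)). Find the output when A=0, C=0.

Substituting: (((0 OR 0) OR (0 NOR 0)) XOR ((0 XOR 0) OR 0))
= 1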